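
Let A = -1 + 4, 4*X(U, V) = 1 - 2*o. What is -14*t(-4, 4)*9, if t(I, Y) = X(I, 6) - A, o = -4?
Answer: 189/2 ≈ 94.500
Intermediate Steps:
X(U, V) = 9/4 (X(U, V) = (1 - 2*(-4))/4 = (1 + 8)/4 = (¼)*9 = 9/4)
A = 3
t(I, Y) = -¾ (t(I, Y) = 9/4 - 1*3 = 9/4 - 3 = -¾)
-14*t(-4, 4)*9 = -14*(-¾)*9 = (21/2)*9 = 189/2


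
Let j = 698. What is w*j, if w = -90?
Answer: -62820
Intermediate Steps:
w*j = -90*698 = -62820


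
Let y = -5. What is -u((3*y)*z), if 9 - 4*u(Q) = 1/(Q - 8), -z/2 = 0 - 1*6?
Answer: -1693/752 ≈ -2.2513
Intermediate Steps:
z = 12 (z = -2*(0 - 1*6) = -2*(0 - 6) = -2*(-6) = 12)
u(Q) = 9/4 - 1/(4*(-8 + Q)) (u(Q) = 9/4 - 1/(4*(Q - 8)) = 9/4 - 1/(4*(-8 + Q)))
-u((3*y)*z) = -(-73 + 9*((3*(-5))*12))/(4*(-8 + (3*(-5))*12)) = -(-73 + 9*(-15*12))/(4*(-8 - 15*12)) = -(-73 + 9*(-180))/(4*(-8 - 180)) = -(-73 - 1620)/(4*(-188)) = -(-1)*(-1693)/(4*188) = -1*1693/752 = -1693/752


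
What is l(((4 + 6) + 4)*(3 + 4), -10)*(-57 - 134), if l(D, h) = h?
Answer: 1910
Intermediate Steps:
l(((4 + 6) + 4)*(3 + 4), -10)*(-57 - 134) = -10*(-57 - 134) = -10*(-191) = 1910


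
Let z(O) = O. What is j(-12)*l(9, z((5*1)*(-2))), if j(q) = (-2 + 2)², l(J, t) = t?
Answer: 0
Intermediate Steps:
j(q) = 0 (j(q) = 0² = 0)
j(-12)*l(9, z((5*1)*(-2))) = 0*((5*1)*(-2)) = 0*(5*(-2)) = 0*(-10) = 0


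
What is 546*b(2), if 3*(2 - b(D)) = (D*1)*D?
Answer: 364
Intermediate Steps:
b(D) = 2 - D²/3 (b(D) = 2 - D*1*D/3 = 2 - D*D/3 = 2 - D²/3)
546*b(2) = 546*(2 - ⅓*2²) = 546*(2 - ⅓*4) = 546*(2 - 4/3) = 546*(⅔) = 364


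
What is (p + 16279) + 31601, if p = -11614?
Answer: 36266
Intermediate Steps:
(p + 16279) + 31601 = (-11614 + 16279) + 31601 = 4665 + 31601 = 36266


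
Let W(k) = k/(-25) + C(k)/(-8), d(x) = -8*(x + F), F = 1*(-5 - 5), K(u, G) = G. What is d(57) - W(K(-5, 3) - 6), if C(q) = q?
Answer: -75299/200 ≈ -376.50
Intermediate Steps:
F = -10 (F = 1*(-10) = -10)
d(x) = 80 - 8*x (d(x) = -8*(x - 10) = -8*(-10 + x) = 80 - 8*x)
W(k) = -33*k/200 (W(k) = k/(-25) + k/(-8) = k*(-1/25) + k*(-1/8) = -k/25 - k/8 = -33*k/200)
d(57) - W(K(-5, 3) - 6) = (80 - 8*57) - (-33)*(3 - 6)/200 = (80 - 456) - (-33)*(-3)/200 = -376 - 1*99/200 = -376 - 99/200 = -75299/200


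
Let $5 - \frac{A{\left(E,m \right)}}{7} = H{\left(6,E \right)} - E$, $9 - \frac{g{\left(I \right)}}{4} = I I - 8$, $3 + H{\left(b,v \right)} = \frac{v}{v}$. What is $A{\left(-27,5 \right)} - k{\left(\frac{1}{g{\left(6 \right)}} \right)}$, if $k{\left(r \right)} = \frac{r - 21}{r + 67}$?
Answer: $- \frac{711143}{5091} \approx -139.69$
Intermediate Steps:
$H{\left(b,v \right)} = -2$ ($H{\left(b,v \right)} = -3 + \frac{v}{v} = -3 + 1 = -2$)
$g{\left(I \right)} = 68 - 4 I^{2}$ ($g{\left(I \right)} = 36 - 4 \left(I I - 8\right) = 36 - 4 \left(I^{2} - 8\right) = 36 - 4 \left(-8 + I^{2}\right) = 36 - \left(-32 + 4 I^{2}\right) = 68 - 4 I^{2}$)
$A{\left(E,m \right)} = 49 + 7 E$ ($A{\left(E,m \right)} = 35 - 7 \left(-2 - E\right) = 35 + \left(14 + 7 E\right) = 49 + 7 E$)
$k{\left(r \right)} = \frac{-21 + r}{67 + r}$
$A{\left(-27,5 \right)} - k{\left(\frac{1}{g{\left(6 \right)}} \right)} = \left(49 + 7 \left(-27\right)\right) - \frac{-21 + \frac{1}{68 - 4 \cdot 6^{2}}}{67 + \frac{1}{68 - 4 \cdot 6^{2}}} = \left(49 - 189\right) - \frac{-21 + \frac{1}{68 - 144}}{67 + \frac{1}{68 - 144}} = -140 - \frac{-21 + \frac{1}{68 - 144}}{67 + \frac{1}{68 - 144}} = -140 - \frac{-21 + \frac{1}{-76}}{67 + \frac{1}{-76}} = -140 - \frac{-21 - \frac{1}{76}}{67 - \frac{1}{76}} = -140 - \frac{1}{\frac{5091}{76}} \left(- \frac{1597}{76}\right) = -140 - \frac{76}{5091} \left(- \frac{1597}{76}\right) = -140 - - \frac{1597}{5091} = -140 + \frac{1597}{5091} = - \frac{711143}{5091}$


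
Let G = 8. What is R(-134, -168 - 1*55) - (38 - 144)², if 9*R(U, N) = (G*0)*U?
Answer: -11236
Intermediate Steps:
R(U, N) = 0 (R(U, N) = ((8*0)*U)/9 = (0*U)/9 = (⅑)*0 = 0)
R(-134, -168 - 1*55) - (38 - 144)² = 0 - (38 - 144)² = 0 - 1*(-106)² = 0 - 1*11236 = 0 - 11236 = -11236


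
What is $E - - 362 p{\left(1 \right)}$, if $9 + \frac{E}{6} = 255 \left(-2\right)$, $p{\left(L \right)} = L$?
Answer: $-2752$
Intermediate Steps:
$E = -3114$ ($E = -54 + 6 \cdot 255 \left(-2\right) = -54 + 6 \left(-510\right) = -54 - 3060 = -3114$)
$E - - 362 p{\left(1 \right)} = -3114 - \left(-362\right) 1 = -3114 - -362 = -3114 + 362 = -2752$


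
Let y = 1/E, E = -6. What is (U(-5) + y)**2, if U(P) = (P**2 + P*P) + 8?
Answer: 120409/36 ≈ 3344.7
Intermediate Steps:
U(P) = 8 + 2*P**2 (U(P) = (P**2 + P**2) + 8 = 2*P**2 + 8 = 8 + 2*P**2)
y = -1/6 (y = 1/(-6) = -1/6 ≈ -0.16667)
(U(-5) + y)**2 = ((8 + 2*(-5)**2) - 1/6)**2 = ((8 + 2*25) - 1/6)**2 = ((8 + 50) - 1/6)**2 = (58 - 1/6)**2 = (347/6)**2 = 120409/36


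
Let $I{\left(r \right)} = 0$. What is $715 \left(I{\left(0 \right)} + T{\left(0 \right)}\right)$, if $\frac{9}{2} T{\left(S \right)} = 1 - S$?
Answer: $\frac{1430}{9} \approx 158.89$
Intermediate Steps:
$T{\left(S \right)} = \frac{2}{9} - \frac{2 S}{9}$ ($T{\left(S \right)} = \frac{2 \left(1 - S\right)}{9} = \frac{2}{9} - \frac{2 S}{9}$)
$715 \left(I{\left(0 \right)} + T{\left(0 \right)}\right) = 715 \left(0 + \left(\frac{2}{9} - 0\right)\right) = 715 \left(0 + \left(\frac{2}{9} + 0\right)\right) = 715 \left(0 + \frac{2}{9}\right) = 715 \cdot \frac{2}{9} = \frac{1430}{9}$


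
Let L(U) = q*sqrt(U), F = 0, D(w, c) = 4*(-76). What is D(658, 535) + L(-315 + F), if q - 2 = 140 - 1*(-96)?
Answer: -304 + 714*I*sqrt(35) ≈ -304.0 + 4224.1*I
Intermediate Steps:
D(w, c) = -304
q = 238 (q = 2 + (140 - 1*(-96)) = 2 + (140 + 96) = 2 + 236 = 238)
L(U) = 238*sqrt(U)
D(658, 535) + L(-315 + F) = -304 + 238*sqrt(-315 + 0) = -304 + 238*sqrt(-315) = -304 + 238*(3*I*sqrt(35)) = -304 + 714*I*sqrt(35)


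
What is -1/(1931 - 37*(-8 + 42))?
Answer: -1/673 ≈ -0.0014859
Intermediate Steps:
-1/(1931 - 37*(-8 + 42)) = -1/(1931 - 37*34) = -1/(1931 - 1258) = -1/673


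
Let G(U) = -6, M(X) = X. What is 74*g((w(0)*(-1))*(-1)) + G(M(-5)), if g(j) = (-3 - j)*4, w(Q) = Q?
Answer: -894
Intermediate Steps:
g(j) = -12 - 4*j
74*g((w(0)*(-1))*(-1)) + G(M(-5)) = 74*(-12 - 4*0*(-1)*(-1)) - 6 = 74*(-12 - 0*(-1)) - 6 = 74*(-12 - 4*0) - 6 = 74*(-12 + 0) - 6 = 74*(-12) - 6 = -888 - 6 = -894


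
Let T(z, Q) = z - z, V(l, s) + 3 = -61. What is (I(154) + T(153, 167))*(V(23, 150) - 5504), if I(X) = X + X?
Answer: -1714944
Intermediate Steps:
V(l, s) = -64 (V(l, s) = -3 - 61 = -64)
T(z, Q) = 0
I(X) = 2*X
(I(154) + T(153, 167))*(V(23, 150) - 5504) = (2*154 + 0)*(-64 - 5504) = (308 + 0)*(-5568) = 308*(-5568) = -1714944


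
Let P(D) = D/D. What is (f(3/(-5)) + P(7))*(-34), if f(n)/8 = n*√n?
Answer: -34 + 816*I*√15/25 ≈ -34.0 + 126.41*I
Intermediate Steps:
P(D) = 1
f(n) = 8*n^(3/2) (f(n) = 8*(n*√n) = 8*n^(3/2))
(f(3/(-5)) + P(7))*(-34) = (8*(3/(-5))^(3/2) + 1)*(-34) = (8*(3*(-⅕))^(3/2) + 1)*(-34) = (8*(-⅗)^(3/2) + 1)*(-34) = (8*(-3*I*√15/25) + 1)*(-34) = (-24*I*√15/25 + 1)*(-34) = (1 - 24*I*√15/25)*(-34) = -34 + 816*I*√15/25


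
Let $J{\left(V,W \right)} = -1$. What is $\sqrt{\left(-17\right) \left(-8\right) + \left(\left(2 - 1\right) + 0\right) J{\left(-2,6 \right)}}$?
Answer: $3 \sqrt{15} \approx 11.619$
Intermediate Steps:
$\sqrt{\left(-17\right) \left(-8\right) + \left(\left(2 - 1\right) + 0\right) J{\left(-2,6 \right)}} = \sqrt{\left(-17\right) \left(-8\right) + \left(\left(2 - 1\right) + 0\right) \left(-1\right)} = \sqrt{136 + \left(\left(2 - 1\right) + 0\right) \left(-1\right)} = \sqrt{136 + \left(1 + 0\right) \left(-1\right)} = \sqrt{136 + 1 \left(-1\right)} = \sqrt{136 - 1} = \sqrt{135} = 3 \sqrt{15}$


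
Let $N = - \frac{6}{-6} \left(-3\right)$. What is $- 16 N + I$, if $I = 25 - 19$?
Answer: $54$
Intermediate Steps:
$I = 6$ ($I = 25 - 19 = 6$)
$N = -3$ ($N = \left(-6\right) \left(- \frac{1}{6}\right) \left(-3\right) = 1 \left(-3\right) = -3$)
$- 16 N + I = \left(-16\right) \left(-3\right) + 6 = 48 + 6 = 54$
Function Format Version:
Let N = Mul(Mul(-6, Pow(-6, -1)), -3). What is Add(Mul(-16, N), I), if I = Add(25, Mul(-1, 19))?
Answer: 54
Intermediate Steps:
I = 6 (I = Add(25, -19) = 6)
N = -3 (N = Mul(Mul(-6, Rational(-1, 6)), -3) = Mul(1, -3) = -3)
Add(Mul(-16, N), I) = Add(Mul(-16, -3), 6) = Add(48, 6) = 54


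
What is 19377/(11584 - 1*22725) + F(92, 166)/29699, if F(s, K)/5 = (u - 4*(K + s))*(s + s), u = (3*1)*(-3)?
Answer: -11245436043/330876559 ≈ -33.987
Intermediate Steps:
u = -9 (u = 3*(-3) = -9)
F(s, K) = 10*s*(-9 - 4*K - 4*s) (F(s, K) = 5*((-9 - 4*(K + s))*(s + s)) = 5*((-9 + (-4*K - 4*s))*(2*s)) = 5*((-9 - 4*K - 4*s)*(2*s)) = 5*(2*s*(-9 - 4*K - 4*s)) = 10*s*(-9 - 4*K - 4*s))
19377/(11584 - 1*22725) + F(92, 166)/29699 = 19377/(11584 - 1*22725) - 10*92*(9 + 4*166 + 4*92)/29699 = 19377/(11584 - 22725) - 10*92*(9 + 664 + 368)*(1/29699) = 19377/(-11141) - 10*92*1041*(1/29699) = 19377*(-1/11141) - 957720*1/29699 = -19377/11141 - 957720/29699 = -11245436043/330876559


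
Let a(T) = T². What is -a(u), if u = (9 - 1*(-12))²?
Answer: -194481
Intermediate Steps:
u = 441 (u = (9 + 12)² = 21² = 441)
-a(u) = -1*441² = -1*194481 = -194481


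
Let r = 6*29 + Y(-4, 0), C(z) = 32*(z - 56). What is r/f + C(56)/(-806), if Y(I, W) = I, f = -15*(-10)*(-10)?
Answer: -17/150 ≈ -0.11333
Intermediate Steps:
f = -1500 (f = 150*(-10) = -1500)
C(z) = -1792 + 32*z (C(z) = 32*(-56 + z) = -1792 + 32*z)
r = 170 (r = 6*29 - 4 = 174 - 4 = 170)
r/f + C(56)/(-806) = 170/(-1500) + (-1792 + 32*56)/(-806) = 170*(-1/1500) + (-1792 + 1792)*(-1/806) = -17/150 + 0*(-1/806) = -17/150 + 0 = -17/150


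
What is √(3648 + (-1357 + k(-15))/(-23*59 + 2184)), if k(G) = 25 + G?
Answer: 9*√30788383/827 ≈ 60.385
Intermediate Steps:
√(3648 + (-1357 + k(-15))/(-23*59 + 2184)) = √(3648 + (-1357 + (25 - 15))/(-23*59 + 2184)) = √(3648 + (-1357 + 10)/(-1357 + 2184)) = √(3648 - 1347/827) = √(3015549/827) = 9*√30788383/827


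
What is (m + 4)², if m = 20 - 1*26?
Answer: 4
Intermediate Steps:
m = -6 (m = 20 - 26 = -6)
(m + 4)² = (-6 + 4)² = (-2)² = 4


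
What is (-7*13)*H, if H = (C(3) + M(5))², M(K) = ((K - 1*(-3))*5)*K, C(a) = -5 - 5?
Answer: -3285100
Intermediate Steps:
C(a) = -10
M(K) = K*(15 + 5*K) (M(K) = ((K + 3)*5)*K = ((3 + K)*5)*K = (15 + 5*K)*K = K*(15 + 5*K))
H = 36100 (H = (-10 + 5*5*(3 + 5))² = (-10 + 5*5*8)² = (-10 + 200)² = 190² = 36100)
(-7*13)*H = -7*13*36100 = -91*36100 = -3285100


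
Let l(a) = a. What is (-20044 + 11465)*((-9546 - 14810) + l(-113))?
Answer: 209919551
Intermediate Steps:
(-20044 + 11465)*((-9546 - 14810) + l(-113)) = (-20044 + 11465)*((-9546 - 14810) - 113) = -8579*(-24356 - 113) = -8579*(-24469) = 209919551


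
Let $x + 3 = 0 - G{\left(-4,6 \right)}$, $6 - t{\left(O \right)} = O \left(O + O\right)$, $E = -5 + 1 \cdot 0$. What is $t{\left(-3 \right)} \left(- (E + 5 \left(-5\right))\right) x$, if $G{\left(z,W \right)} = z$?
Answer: $-360$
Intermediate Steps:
$E = -5$ ($E = -5 + 0 = -5$)
$t{\left(O \right)} = 6 - 2 O^{2}$ ($t{\left(O \right)} = 6 - O \left(O + O\right) = 6 - O 2 O = 6 - 2 O^{2}$)
$x = 1$ ($x = -3 + \left(0 - -4\right) = -3 + \left(0 + 4\right) = -3 + 4 = 1$)
$t{\left(-3 \right)} \left(- (E + 5 \left(-5\right))\right) x = \left(6 - 2 \left(-3\right)^{2}\right) \left(- (-5 + 5 \left(-5\right))\right) 1 = \left(6 - 18\right) \left(- (-5 - 25)\right) 1 = \left(6 - 18\right) \left(\left(-1\right) \left(-30\right)\right) 1 = \left(-12\right) 30 \cdot 1 = \left(-360\right) 1 = -360$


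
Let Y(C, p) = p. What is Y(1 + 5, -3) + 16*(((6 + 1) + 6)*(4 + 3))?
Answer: 1453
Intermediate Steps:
Y(1 + 5, -3) + 16*(((6 + 1) + 6)*(4 + 3)) = -3 + 16*(((6 + 1) + 6)*(4 + 3)) = -3 + 16*((7 + 6)*7) = -3 + 16*(13*7) = -3 + 16*91 = -3 + 1456 = 1453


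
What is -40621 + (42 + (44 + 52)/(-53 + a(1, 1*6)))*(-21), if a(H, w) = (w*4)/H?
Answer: -1201571/29 ≈ -41434.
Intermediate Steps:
a(H, w) = 4*w/H (a(H, w) = (4*w)/H = 4*w/H)
-40621 + (42 + (44 + 52)/(-53 + a(1, 1*6)))*(-21) = -40621 + (42 + (44 + 52)/(-53 + 4*(1*6)/1))*(-21) = -40621 + (42 + 96/(-53 + 4*6*1))*(-21) = -40621 + (42 + 96/(-53 + 24))*(-21) = -40621 + (42 + 96/(-29))*(-21) = -40621 + (42 + 96*(-1/29))*(-21) = -40621 + (42 - 96/29)*(-21) = -40621 + (1122/29)*(-21) = -40621 - 23562/29 = -1201571/29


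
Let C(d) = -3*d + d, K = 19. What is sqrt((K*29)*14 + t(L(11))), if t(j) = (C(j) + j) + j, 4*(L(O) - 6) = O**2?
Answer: sqrt(7714) ≈ 87.829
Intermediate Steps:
C(d) = -2*d
L(O) = 6 + O**2/4
t(j) = 0 (t(j) = (-2*j + j) + j = -j + j = 0)
sqrt((K*29)*14 + t(L(11))) = sqrt((19*29)*14 + 0) = sqrt(551*14 + 0) = sqrt(7714 + 0) = sqrt(7714)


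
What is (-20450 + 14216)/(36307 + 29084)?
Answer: -2078/21797 ≈ -0.095334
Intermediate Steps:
(-20450 + 14216)/(36307 + 29084) = -6234/65391 = -6234*1/65391 = -2078/21797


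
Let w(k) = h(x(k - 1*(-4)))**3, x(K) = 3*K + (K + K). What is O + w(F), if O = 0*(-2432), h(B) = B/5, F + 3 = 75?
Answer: 438976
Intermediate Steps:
F = 72 (F = -3 + 75 = 72)
x(K) = 5*K (x(K) = 3*K + 2*K = 5*K)
h(B) = B/5 (h(B) = B*(1/5) = B/5)
w(k) = (4 + k)**3 (w(k) = ((5*(k - 1*(-4)))/5)**3 = ((5*(k + 4))/5)**3 = ((5*(4 + k))/5)**3 = ((20 + 5*k)/5)**3 = (4 + k)**3)
O = 0
O + w(F) = 0 + (4 + 72)**3 = 0 + 76**3 = 0 + 438976 = 438976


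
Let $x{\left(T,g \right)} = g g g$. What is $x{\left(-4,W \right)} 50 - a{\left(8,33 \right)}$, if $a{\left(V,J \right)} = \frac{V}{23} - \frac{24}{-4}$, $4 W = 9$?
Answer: $\frac{414503}{736} \approx 563.18$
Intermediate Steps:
$W = \frac{9}{4}$ ($W = \frac{1}{4} \cdot 9 = \frac{9}{4} \approx 2.25$)
$x{\left(T,g \right)} = g^{3}$ ($x{\left(T,g \right)} = g^{2} g = g^{3}$)
$a{\left(V,J \right)} = 6 + \frac{V}{23}$ ($a{\left(V,J \right)} = V \frac{1}{23} - -6 = \frac{V}{23} + 6 = 6 + \frac{V}{23}$)
$x{\left(-4,W \right)} 50 - a{\left(8,33 \right)} = \left(\frac{9}{4}\right)^{3} \cdot 50 - \left(6 + \frac{1}{23} \cdot 8\right) = \frac{729}{64} \cdot 50 - \left(6 + \frac{8}{23}\right) = \frac{18225}{32} - \frac{146}{23} = \frac{414503}{736}$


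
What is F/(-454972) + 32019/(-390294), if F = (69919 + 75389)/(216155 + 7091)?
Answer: -67755172652660/825883888194561 ≈ -0.082040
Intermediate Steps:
F = 72654/111623 (F = 145308/223246 = 145308*(1/223246) = 72654/111623 ≈ 0.65089)
F/(-454972) + 32019/(-390294) = (72654/111623)/(-454972) + 32019/(-390294) = (72654/111623)*(-1/454972) + 32019*(-1/390294) = -36327/25392669778 - 10673/130098 = -67755172652660/825883888194561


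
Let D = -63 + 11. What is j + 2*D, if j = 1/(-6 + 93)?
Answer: -9047/87 ≈ -103.99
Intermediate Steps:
j = 1/87 ≈ 0.011494
D = -52
j + 2*D = 1/87 + 2*(-52) = 1/87 - 104 = -9047/87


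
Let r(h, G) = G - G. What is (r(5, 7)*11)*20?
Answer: 0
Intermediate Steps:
r(h, G) = 0
(r(5, 7)*11)*20 = (0*11)*20 = 0*20 = 0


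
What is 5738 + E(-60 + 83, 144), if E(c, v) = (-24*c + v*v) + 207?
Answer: 26129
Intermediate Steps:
E(c, v) = 207 + v² - 24*c (E(c, v) = (-24*c + v²) + 207 = (v² - 24*c) + 207 = 207 + v² - 24*c)
5738 + E(-60 + 83, 144) = 5738 + (207 + 144² - 24*(-60 + 83)) = 5738 + (207 + 20736 - 24*23) = 5738 + (207 + 20736 - 552) = 5738 + 20391 = 26129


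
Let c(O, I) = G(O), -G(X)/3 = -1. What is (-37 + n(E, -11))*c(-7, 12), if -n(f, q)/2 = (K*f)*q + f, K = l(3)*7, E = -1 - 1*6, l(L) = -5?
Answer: 16101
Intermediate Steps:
G(X) = 3 (G(X) = -3*(-1) = 3)
c(O, I) = 3
E = -7 (E = -1 - 6 = -7)
K = -35 (K = -5*7 = -35)
n(f, q) = -2*f + 70*f*q (n(f, q) = -2*((-35*f)*q + f) = -2*(-35*f*q + f) = -2*(f - 35*f*q) = -2*f + 70*f*q)
(-37 + n(E, -11))*c(-7, 12) = (-37 + 2*(-7)*(-1 + 35*(-11)))*3 = (-37 + 2*(-7)*(-1 - 385))*3 = (-37 + 2*(-7)*(-386))*3 = (-37 + 5404)*3 = 5367*3 = 16101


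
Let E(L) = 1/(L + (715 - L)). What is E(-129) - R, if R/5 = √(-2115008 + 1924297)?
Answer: 1/715 - 5*I*√190711 ≈ 0.0013986 - 2183.5*I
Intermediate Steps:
E(L) = 1/715
R = 5*I*√190711 (R = 5*√(-2115008 + 1924297) = 5*√(-190711) = 5*(I*√190711) = 5*I*√190711 ≈ 2183.5*I)
E(-129) - R = 1/715 - 5*I*√190711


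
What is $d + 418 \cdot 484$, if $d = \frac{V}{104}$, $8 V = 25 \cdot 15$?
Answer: $\frac{168323959}{832} \approx 2.0231 \cdot 10^{5}$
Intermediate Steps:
$V = \frac{375}{8}$ ($V = \frac{25 \cdot 15}{8} = \frac{1}{8} \cdot 375 = \frac{375}{8} \approx 46.875$)
$d = \frac{375}{832}$ ($d = \frac{375}{8 \cdot 104} = \frac{375}{8} \cdot \frac{1}{104} = \frac{375}{832} \approx 0.45072$)
$d + 418 \cdot 484 = \frac{375}{832} + 418 \cdot 484 = \frac{375}{832} + 202312 = \frac{168323959}{832}$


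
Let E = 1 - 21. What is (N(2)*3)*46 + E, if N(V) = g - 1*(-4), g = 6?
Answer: 1360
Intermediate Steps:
N(V) = 10 (N(V) = 6 - 1*(-4) = 6 + 4 = 10)
E = -20
(N(2)*3)*46 + E = (10*3)*46 - 20 = 30*46 - 20 = 1380 - 20 = 1360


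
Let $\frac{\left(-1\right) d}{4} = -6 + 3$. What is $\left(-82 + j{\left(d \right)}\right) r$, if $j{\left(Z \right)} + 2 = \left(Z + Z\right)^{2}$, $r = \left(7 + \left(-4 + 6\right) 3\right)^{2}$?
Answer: $83148$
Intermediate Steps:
$r = 169$ ($r = \left(7 + 2 \cdot 3\right)^{2} = \left(7 + 6\right)^{2} = 13^{2} = 169$)
$d = 12$ ($d = - 4 \left(-6 + 3\right) = \left(-4\right) \left(-3\right) = 12$)
$j{\left(Z \right)} = -2 + 4 Z^{2}$ ($j{\left(Z \right)} = -2 + \left(Z + Z\right)^{2} = -2 + \left(2 Z\right)^{2} = -2 + 4 Z^{2}$)
$\left(-82 + j{\left(d \right)}\right) r = \left(-82 - \left(2 - 4 \cdot 12^{2}\right)\right) 169 = \left(-82 + \left(-2 + 4 \cdot 144\right)\right) 169 = \left(-82 + \left(-2 + 576\right)\right) 169 = \left(-82 + 574\right) 169 = 492 \cdot 169 = 83148$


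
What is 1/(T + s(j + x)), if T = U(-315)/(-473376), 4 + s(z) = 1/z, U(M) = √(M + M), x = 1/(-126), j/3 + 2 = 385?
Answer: -1043471520594986187776/4172977920599823872107 + 1653598741751984*I*√70/4172977920599823872107 ≈ -0.25005 + 3.3154e-6*I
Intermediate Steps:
j = 1149 (j = -6 + 3*385 = -6 + 1155 = 1149)
x = -1/126 ≈ -0.0079365
U(M) = √2*√M (U(M) = √(2*M) = √2*√M)
s(z) = -4 + 1/z
T = -I*√70/157792 (T = (√2*√(-315))/(-473376) = (√2*(3*I*√35))*(-1/473376) = (3*I*√70)*(-1/473376) = -I*√70/157792 ≈ -5.3023e-5*I)
1/(T + s(j + x)) = 1/(-I*√70/157792 + (-4 + 1/(1149 - 1/126))) = 1/(-I*√70/157792 + (-4 + 1/(144773/126))) = 1/(-I*√70/157792 + (-4 + 126/144773)) = 1/(-I*√70/157792 - 578966/144773) = 1/(-578966/144773 - I*√70/157792)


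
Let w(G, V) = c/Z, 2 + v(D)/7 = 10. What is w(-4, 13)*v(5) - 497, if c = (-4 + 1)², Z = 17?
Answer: -7945/17 ≈ -467.35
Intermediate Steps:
v(D) = 56 (v(D) = -14 + 7*10 = -14 + 70 = 56)
c = 9 (c = (-3)² = 9)
w(G, V) = 9/17
w(-4, 13)*v(5) - 497 = (9/17)*56 - 497 = 504/17 - 497 = -7945/17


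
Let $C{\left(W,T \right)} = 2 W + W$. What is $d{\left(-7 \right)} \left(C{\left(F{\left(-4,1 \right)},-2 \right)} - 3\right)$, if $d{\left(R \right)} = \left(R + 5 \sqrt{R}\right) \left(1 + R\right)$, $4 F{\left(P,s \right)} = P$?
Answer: $-252 + 180 i \sqrt{7} \approx -252.0 + 476.24 i$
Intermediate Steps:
$F{\left(P,s \right)} = \frac{P}{4}$
$d{\left(R \right)} = \left(1 + R\right) \left(R + 5 \sqrt{R}\right)$
$C{\left(W,T \right)} = 3 W$
$d{\left(-7 \right)} \left(C{\left(F{\left(-4,1 \right)},-2 \right)} - 3\right) = \left(-7 + \left(-7\right)^{2} + 5 \sqrt{-7} + 5 \left(-7\right)^{\frac{3}{2}}\right) \left(3 \cdot \frac{1}{4} \left(-4\right) - 3\right) = \left(-7 + 49 + 5 i \sqrt{7} + 5 \left(- 7 i \sqrt{7}\right)\right) \left(3 \left(-1\right) - 3\right) = \left(-7 + 49 + 5 i \sqrt{7} - 35 i \sqrt{7}\right) \left(-3 - 3\right) = \left(42 - 30 i \sqrt{7}\right) \left(-6\right) = -252 + 180 i \sqrt{7}$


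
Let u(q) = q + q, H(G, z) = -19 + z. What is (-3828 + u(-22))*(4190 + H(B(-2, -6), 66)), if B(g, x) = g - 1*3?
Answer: -16405664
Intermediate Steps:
B(g, x) = -3 + g (B(g, x) = g - 3 = -3 + g)
u(q) = 2*q
(-3828 + u(-22))*(4190 + H(B(-2, -6), 66)) = (-3828 + 2*(-22))*(4190 + (-19 + 66)) = (-3828 - 44)*(4190 + 47) = -3872*4237 = -16405664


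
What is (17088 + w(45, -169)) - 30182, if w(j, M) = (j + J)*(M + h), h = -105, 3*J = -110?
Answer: -46132/3 ≈ -15377.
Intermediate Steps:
J = -110/3 (J = (1/3)*(-110) = -110/3 ≈ -36.667)
w(j, M) = (-105 + M)*(-110/3 + j) (w(j, M) = (j - 110/3)*(M - 105) = (-110/3 + j)*(-105 + M) = (-105 + M)*(-110/3 + j))
(17088 + w(45, -169)) - 30182 = (17088 + (3850 - 105*45 - 110/3*(-169) - 169*45)) - 30182 = (17088 + (3850 - 4725 + 18590/3 - 7605)) - 30182 = (17088 - 6850/3) - 30182 = 44414/3 - 30182 = -46132/3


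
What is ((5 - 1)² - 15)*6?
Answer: 6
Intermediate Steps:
((5 - 1)² - 15)*6 = (4² - 15)*6 = (16 - 15)*6 = 1*6 = 6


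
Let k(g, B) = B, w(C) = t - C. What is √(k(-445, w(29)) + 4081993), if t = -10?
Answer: √4081954 ≈ 2020.4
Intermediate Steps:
w(C) = -10 - C
√(k(-445, w(29)) + 4081993) = √((-10 - 1*29) + 4081993) = √((-10 - 29) + 4081993) = √(-39 + 4081993) = √4081954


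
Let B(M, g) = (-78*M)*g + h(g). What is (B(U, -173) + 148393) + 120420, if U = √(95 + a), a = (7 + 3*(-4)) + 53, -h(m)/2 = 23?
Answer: 268767 + 13494*√143 ≈ 4.3013e+5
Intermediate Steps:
h(m) = -46 (h(m) = -2*23 = -46)
a = 48 (a = (7 - 12) + 53 = -5 + 53 = 48)
U = √143 (U = √(95 + 48) = √143 ≈ 11.958)
B(M, g) = -46 - 78*M*g (B(M, g) = (-78*M)*g - 46 = -78*M*g - 46 = -46 - 78*M*g)
(B(U, -173) + 148393) + 120420 = ((-46 - 78*√143*(-173)) + 148393) + 120420 = ((-46 + 13494*√143) + 148393) + 120420 = (148347 + 13494*√143) + 120420 = 268767 + 13494*√143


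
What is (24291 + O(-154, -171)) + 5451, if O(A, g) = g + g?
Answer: 29400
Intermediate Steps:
O(A, g) = 2*g
(24291 + O(-154, -171)) + 5451 = (24291 + 2*(-171)) + 5451 = (24291 - 342) + 5451 = 23949 + 5451 = 29400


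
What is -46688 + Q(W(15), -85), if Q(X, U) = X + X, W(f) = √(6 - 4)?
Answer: -46688 + 2*√2 ≈ -46685.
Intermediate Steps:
W(f) = √2
Q(X, U) = 2*X
-46688 + Q(W(15), -85) = -46688 + 2*√2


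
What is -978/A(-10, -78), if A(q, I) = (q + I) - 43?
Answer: 978/131 ≈ 7.4657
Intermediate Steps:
A(q, I) = -43 + I + q (A(q, I) = (I + q) - 43 = -43 + I + q)
-978/A(-10, -78) = -978/(-43 - 78 - 10) = -978/(-131) = -978*(-1/131) = 978/131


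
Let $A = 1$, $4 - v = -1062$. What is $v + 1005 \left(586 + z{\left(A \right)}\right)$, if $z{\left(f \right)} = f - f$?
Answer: $589996$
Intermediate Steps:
$v = 1066$ ($v = 4 - -1062 = 4 + 1062 = 1066$)
$z{\left(f \right)} = 0$
$v + 1005 \left(586 + z{\left(A \right)}\right) = 1066 + 1005 \left(586 + 0\right) = 1066 + 1005 \cdot 586 = 1066 + 588930 = 589996$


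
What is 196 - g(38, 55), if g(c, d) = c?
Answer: 158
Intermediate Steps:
196 - g(38, 55) = 196 - 1*38 = 196 - 38 = 158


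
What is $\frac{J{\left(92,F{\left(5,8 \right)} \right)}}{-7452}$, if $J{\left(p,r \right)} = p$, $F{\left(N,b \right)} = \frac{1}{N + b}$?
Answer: $- \frac{1}{81} \approx -0.012346$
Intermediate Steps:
$\frac{J{\left(92,F{\left(5,8 \right)} \right)}}{-7452} = \frac{92}{-7452} = 92 \left(- \frac{1}{7452}\right) = - \frac{1}{81}$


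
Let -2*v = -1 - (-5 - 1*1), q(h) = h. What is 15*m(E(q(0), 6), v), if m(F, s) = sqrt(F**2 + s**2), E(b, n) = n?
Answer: 195/2 ≈ 97.500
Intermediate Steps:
v = -5/2 (v = -(-1 - (-5 - 1*1))/2 = -(-1 - (-5 - 1))/2 = -(-1 - 1*(-6))/2 = -(-1 + 6)/2 = -1/2*5 = -5/2 ≈ -2.5000)
15*m(E(q(0), 6), v) = 15*sqrt(6**2 + (-5/2)**2) = 15*sqrt(36 + 25/4) = 15*sqrt(169/4) = 15*(13/2) = 195/2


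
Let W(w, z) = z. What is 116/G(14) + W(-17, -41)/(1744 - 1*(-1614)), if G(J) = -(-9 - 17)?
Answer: 194231/43654 ≈ 4.4493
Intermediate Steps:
G(J) = 26 (G(J) = -1*(-26) = 26)
116/G(14) + W(-17, -41)/(1744 - 1*(-1614)) = 116/26 - 41/(1744 - 1*(-1614)) = 116*(1/26) - 41/(1744 + 1614) = 58/13 - 41/3358 = 194231/43654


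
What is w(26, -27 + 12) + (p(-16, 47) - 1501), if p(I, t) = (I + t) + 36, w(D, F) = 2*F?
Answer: -1464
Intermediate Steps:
p(I, t) = 36 + I + t
w(26, -27 + 12) + (p(-16, 47) - 1501) = 2*(-27 + 12) + ((36 - 16 + 47) - 1501) = 2*(-15) + (67 - 1501) = -30 - 1434 = -1464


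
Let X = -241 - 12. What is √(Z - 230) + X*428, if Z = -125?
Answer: -108284 + I*√355 ≈ -1.0828e+5 + 18.841*I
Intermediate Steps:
X = -253
√(Z - 230) + X*428 = √(-125 - 230) - 253*428 = √(-355) - 108284 = I*√355 - 108284 = -108284 + I*√355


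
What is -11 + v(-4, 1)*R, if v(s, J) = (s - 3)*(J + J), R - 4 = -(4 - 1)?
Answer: -25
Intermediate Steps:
R = 1 (R = 4 - (4 - 1) = 4 - 1*3 = 4 - 3 = 1)
v(s, J) = 2*J*(-3 + s) (v(s, J) = (-3 + s)*(2*J) = 2*J*(-3 + s))
-11 + v(-4, 1)*R = -11 + (2*1*(-3 - 4))*1 = -11 + (2*1*(-7))*1 = -11 - 14*1 = -11 - 14 = -25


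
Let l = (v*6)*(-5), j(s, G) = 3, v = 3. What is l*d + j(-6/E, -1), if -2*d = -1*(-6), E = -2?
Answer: 273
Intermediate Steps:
d = -3 (d = -(-1)*(-6)/2 = -½*6 = -3)
l = -90 (l = (3*6)*(-5) = 18*(-5) = -90)
l*d + j(-6/E, -1) = -90*(-3) + 3 = 270 + 3 = 273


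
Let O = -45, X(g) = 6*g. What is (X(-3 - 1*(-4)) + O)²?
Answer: 1521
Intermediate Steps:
(X(-3 - 1*(-4)) + O)² = (6*(-3 - 1*(-4)) - 45)² = (6*(-3 + 4) - 45)² = (6*1 - 45)² = (6 - 45)² = (-39)² = 1521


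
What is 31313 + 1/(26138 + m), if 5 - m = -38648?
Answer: 2028800584/64791 ≈ 31313.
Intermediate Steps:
m = 38653 (m = 5 - 1*(-38648) = 5 + 38648 = 38653)
31313 + 1/(26138 + m) = 31313 + 1/(26138 + 38653) = 31313 + 1/64791 = 2028800584/64791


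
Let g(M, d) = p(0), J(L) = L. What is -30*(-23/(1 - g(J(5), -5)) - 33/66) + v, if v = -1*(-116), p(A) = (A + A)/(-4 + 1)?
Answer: 821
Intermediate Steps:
p(A) = -2*A/3 (p(A) = (2*A)/(-3) = (2*A)*(-1/3) = -2*A/3)
v = 116
g(M, d) = 0 (g(M, d) = -2/3*0 = 0)
-30*(-23/(1 - g(J(5), -5)) - 33/66) + v = -30*(-23/(1 - 1*0) - 33/66) + 116 = -30*(-23/(1 + 0) - 33*1/66) + 116 = -30*(-23/1 - 1/2) + 116 = -30*(-23*1 - 1/2) + 116 = -30*(-23 - 1/2) + 116 = -30*(-47/2) + 116 = 705 + 116 = 821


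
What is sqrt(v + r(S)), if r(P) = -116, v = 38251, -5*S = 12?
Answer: sqrt(38135) ≈ 195.28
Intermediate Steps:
S = -12/5 (S = -1/5*12 = -12/5 ≈ -2.4000)
sqrt(v + r(S)) = sqrt(38251 - 116) = sqrt(38135)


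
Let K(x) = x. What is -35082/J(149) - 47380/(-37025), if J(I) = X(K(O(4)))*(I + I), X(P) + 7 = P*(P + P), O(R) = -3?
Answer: -114359941/12136795 ≈ -9.4226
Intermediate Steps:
X(P) = -7 + 2*P**2 (X(P) = -7 + P*(P + P) = -7 + P*(2*P) = -7 + 2*P**2)
J(I) = 22*I (J(I) = (-7 + 2*(-3)**2)*(I + I) = (-7 + 2*9)*(2*I) = (-7 + 18)*(2*I) = 11*(2*I) = 22*I)
-35082/J(149) - 47380/(-37025) = -35082/(22*149) - 47380/(-37025) = -35082/3278 - 47380*(-1/37025) = -35082*1/3278 + 9476/7405 = -17541/1639 + 9476/7405 = -114359941/12136795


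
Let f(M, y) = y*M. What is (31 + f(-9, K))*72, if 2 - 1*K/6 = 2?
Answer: 2232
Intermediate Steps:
K = 0 (K = 12 - 6*2 = 12 - 12 = 0)
f(M, y) = M*y
(31 + f(-9, K))*72 = (31 - 9*0)*72 = (31 + 0)*72 = 31*72 = 2232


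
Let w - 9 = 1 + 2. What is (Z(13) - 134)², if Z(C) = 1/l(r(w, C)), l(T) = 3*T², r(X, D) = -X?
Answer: 3350904769/186624 ≈ 17955.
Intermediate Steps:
w = 12 (w = 9 + (1 + 2) = 9 + 3 = 12)
Z(C) = 1/432 (Z(C) = 1/(3*(-1*12)²) = 1/(3*(-12)²) = 1/(3*144) = 1/432)
(Z(13) - 134)² = (1/432 - 134)² = (-57887/432)² = 3350904769/186624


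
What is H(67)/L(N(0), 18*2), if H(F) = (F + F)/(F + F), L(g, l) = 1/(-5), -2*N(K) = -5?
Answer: -5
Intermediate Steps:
N(K) = 5/2 (N(K) = -½*(-5) = 5/2)
L(g, l) = -⅕
H(F) = 1 (H(F) = (2*F)/((2*F)) = (2*F)*(1/(2*F)) = 1)
H(67)/L(N(0), 18*2) = 1/(-⅕) = 1*(-5) = -5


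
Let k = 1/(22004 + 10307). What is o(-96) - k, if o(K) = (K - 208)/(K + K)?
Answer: 613897/387732 ≈ 1.5833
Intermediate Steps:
k = 1/32311 ≈ 3.0949e-5
o(K) = (-208 + K)/(2*K) (o(K) = (-208 + K)/((2*K)) = (-208 + K)*(1/(2*K)) = (-208 + K)/(2*K))
o(-96) - k = (1/2)*(-208 - 96)/(-96) - 1*1/32311 = (1/2)*(-1/96)*(-304) - 1/32311 = 19/12 - 1/32311 = 613897/387732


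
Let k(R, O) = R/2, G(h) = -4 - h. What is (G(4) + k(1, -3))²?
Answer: 225/4 ≈ 56.250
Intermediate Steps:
k(R, O) = R/2 (k(R, O) = R*(½) = R/2)
(G(4) + k(1, -3))² = ((-4 - 1*4) + (½)*1)² = ((-4 - 4) + ½)² = (-8 + ½)² = (-15/2)² = 225/4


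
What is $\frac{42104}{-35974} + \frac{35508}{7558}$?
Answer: $\frac{239785690}{67972873} \approx 3.5277$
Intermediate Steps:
$\frac{42104}{-35974} + \frac{35508}{7558} = 42104 \left(- \frac{1}{35974}\right) + 35508 \cdot \frac{1}{7558} = - \frac{21052}{17987} + \frac{17754}{3779} = \frac{239785690}{67972873}$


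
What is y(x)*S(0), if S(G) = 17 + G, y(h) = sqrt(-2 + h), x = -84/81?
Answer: 17*I*sqrt(246)/9 ≈ 29.626*I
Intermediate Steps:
x = -28/27 (x = -84*1/81 = -28/27 ≈ -1.0370)
y(x)*S(0) = sqrt(-2 - 28/27)*(17 + 0) = sqrt(-82/27)*17 = (I*sqrt(246)/9)*17 = 17*I*sqrt(246)/9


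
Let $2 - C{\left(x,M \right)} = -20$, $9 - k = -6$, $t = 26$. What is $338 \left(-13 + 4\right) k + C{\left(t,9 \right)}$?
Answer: $-45608$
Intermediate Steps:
$k = 15$ ($k = 9 - -6 = 9 + 6 = 15$)
$C{\left(x,M \right)} = 22$ ($C{\left(x,M \right)} = 2 - -20 = 2 + 20 = 22$)
$338 \left(-13 + 4\right) k + C{\left(t,9 \right)} = 338 \left(-13 + 4\right) 15 + 22 = 338 \left(\left(-9\right) 15\right) + 22 = 338 \left(-135\right) + 22 = -45630 + 22 = -45608$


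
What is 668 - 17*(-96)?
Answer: 2300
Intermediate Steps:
668 - 17*(-96) = 668 - 1*(-1632) = 668 + 1632 = 2300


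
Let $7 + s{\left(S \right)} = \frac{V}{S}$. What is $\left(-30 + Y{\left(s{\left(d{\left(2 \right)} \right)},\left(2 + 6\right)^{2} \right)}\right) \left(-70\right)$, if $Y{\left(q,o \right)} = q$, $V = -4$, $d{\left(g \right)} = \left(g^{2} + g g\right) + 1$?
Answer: $\frac{23590}{9} \approx 2621.1$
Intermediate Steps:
$d{\left(g \right)} = 1 + 2 g^{2}$ ($d{\left(g \right)} = \left(g^{2} + g^{2}\right) + 1 = 2 g^{2} + 1 = 1 + 2 g^{2}$)
$s{\left(S \right)} = -7 - \frac{4}{S}$
$\left(-30 + Y{\left(s{\left(d{\left(2 \right)} \right)},\left(2 + 6\right)^{2} \right)}\right) \left(-70\right) = \left(-30 - \left(7 + \frac{4}{1 + 2 \cdot 2^{2}}\right)\right) \left(-70\right) = \left(-30 - \left(7 + \frac{4}{1 + 2 \cdot 4}\right)\right) \left(-70\right) = \left(-30 - \left(7 + \frac{4}{1 + 8}\right)\right) \left(-70\right) = \left(-30 - \left(7 + \frac{4}{9}\right)\right) \left(-70\right) = \left(-30 - \frac{67}{9}\right) \left(-70\right) = \left(- \frac{337}{9}\right) \left(-70\right) = \frac{23590}{9}$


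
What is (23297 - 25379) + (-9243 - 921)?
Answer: -12246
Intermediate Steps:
(23297 - 25379) + (-9243 - 921) = -2082 - 10164 = -12246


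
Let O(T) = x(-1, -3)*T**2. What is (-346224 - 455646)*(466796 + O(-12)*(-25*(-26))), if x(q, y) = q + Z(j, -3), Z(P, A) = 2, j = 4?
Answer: -449364740520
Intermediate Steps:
x(q, y) = 2 + q (x(q, y) = q + 2 = 2 + q)
O(T) = T**2 (O(T) = (2 - 1)*T**2 = 1*T**2 = T**2)
(-346224 - 455646)*(466796 + O(-12)*(-25*(-26))) = (-346224 - 455646)*(466796 + (-12)**2*(-25*(-26))) = -801870*(466796 + 144*650) = -801870*(466796 + 93600) = -801870*560396 = -449364740520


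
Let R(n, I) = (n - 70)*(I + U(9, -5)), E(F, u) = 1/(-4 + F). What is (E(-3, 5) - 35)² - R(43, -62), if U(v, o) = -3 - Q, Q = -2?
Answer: -22833/49 ≈ -465.98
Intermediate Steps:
U(v, o) = -1 (U(v, o) = -3 - 1*(-2) = -3 + 2 = -1)
R(n, I) = (-1 + I)*(-70 + n) (R(n, I) = (n - 70)*(I - 1) = (-70 + n)*(-1 + I) = (-1 + I)*(-70 + n))
(E(-3, 5) - 35)² - R(43, -62) = (1/(-4 - 3) - 35)² - (70 - 1*43 - 70*(-62) - 62*43) = (1/(-7) - 35)² - (70 - 43 + 4340 - 2666) = (-⅐ - 35)² - 1*1701 = (-246/7)² - 1701 = 60516/49 - 1701 = -22833/49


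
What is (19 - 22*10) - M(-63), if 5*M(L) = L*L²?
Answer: 249042/5 ≈ 49808.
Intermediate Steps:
M(L) = L³/5 (M(L) = (L*L²)/5 = L³/5)
(19 - 22*10) - M(-63) = (19 - 22*10) - (-63)³/5 = (19 - 220) - (-250047)/5 = -201 - 1*(-250047/5) = -201 + 250047/5 = 249042/5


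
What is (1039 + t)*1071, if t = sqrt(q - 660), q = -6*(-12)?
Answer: 1112769 + 14994*I*sqrt(3) ≈ 1.1128e+6 + 25970.0*I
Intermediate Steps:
q = 72
t = 14*I*sqrt(3) (t = sqrt(72 - 660) = sqrt(-588) = 14*I*sqrt(3) ≈ 24.249*I)
(1039 + t)*1071 = (1039 + 14*I*sqrt(3))*1071 = 1112769 + 14994*I*sqrt(3)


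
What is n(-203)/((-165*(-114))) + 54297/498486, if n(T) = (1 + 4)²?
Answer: 17229812/156275361 ≈ 0.11025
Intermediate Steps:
n(T) = 25 (n(T) = 5² = 25)
n(-203)/((-165*(-114))) + 54297/498486 = 25/((-165*(-114))) + 54297/498486 = 25/18810 + 54297*(1/498486) = 25*(1/18810) + 18099/166162 = 5/3762 + 18099/166162 = 17229812/156275361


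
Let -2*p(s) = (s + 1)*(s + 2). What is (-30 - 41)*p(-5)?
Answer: 426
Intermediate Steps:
p(s) = -(1 + s)*(2 + s)/2 (p(s) = -(s + 1)*(s + 2)/2 = -(1 + s)*(2 + s)/2)
(-30 - 41)*p(-5) = (-30 - 41)*(-1 - 3/2*(-5) - 1/2*(-5)**2) = -71*(-1 + 15/2 - 1/2*25) = -71*(-1 + 15/2 - 25/2) = -71*(-6) = 426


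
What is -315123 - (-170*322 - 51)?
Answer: -260332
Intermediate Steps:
-315123 - (-170*322 - 51) = -315123 - (-54740 - 51) = -315123 - 1*(-54791) = -315123 + 54791 = -260332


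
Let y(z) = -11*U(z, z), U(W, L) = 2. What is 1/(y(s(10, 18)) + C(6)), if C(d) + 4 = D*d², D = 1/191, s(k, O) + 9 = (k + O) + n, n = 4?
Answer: -191/4930 ≈ -0.038742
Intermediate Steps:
s(k, O) = -5 + O + k (s(k, O) = -9 + ((k + O) + 4) = -9 + ((O + k) + 4) = -9 + (4 + O + k) = -5 + O + k)
D = 1/191 ≈ 0.0052356
C(d) = -4 + d²/191
y(z) = -22 (y(z) = -11*2 = -22)
1/(y(s(10, 18)) + C(6)) = 1/(-22 + (-4 + (1/191)*6²)) = 1/(-22 + (-4 + (1/191)*36)) = 1/(-22 + (-4 + 36/191)) = 1/(-22 - 728/191) = 1/(-4930/191) = -191/4930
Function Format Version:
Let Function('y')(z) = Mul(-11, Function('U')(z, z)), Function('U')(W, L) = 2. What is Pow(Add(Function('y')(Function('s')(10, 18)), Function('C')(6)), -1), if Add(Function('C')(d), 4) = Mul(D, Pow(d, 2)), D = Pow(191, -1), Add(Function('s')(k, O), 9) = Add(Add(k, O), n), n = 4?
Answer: Rational(-191, 4930) ≈ -0.038742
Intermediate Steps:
Function('s')(k, O) = Add(-5, O, k) (Function('s')(k, O) = Add(-9, Add(Add(k, O), 4)) = Add(-9, Add(Add(O, k), 4)) = Add(-9, Add(4, O, k)) = Add(-5, O, k))
D = Rational(1, 191) ≈ 0.0052356
Function('C')(d) = Add(-4, Mul(Rational(1, 191), Pow(d, 2)))
Function('y')(z) = -22 (Function('y')(z) = Mul(-11, 2) = -22)
Pow(Add(Function('y')(Function('s')(10, 18)), Function('C')(6)), -1) = Pow(Add(-22, Add(-4, Mul(Rational(1, 191), Pow(6, 2)))), -1) = Pow(Add(-22, Add(-4, Mul(Rational(1, 191), 36))), -1) = Pow(Add(-22, Add(-4, Rational(36, 191))), -1) = Pow(Add(-22, Rational(-728, 191)), -1) = Pow(Rational(-4930, 191), -1) = Rational(-191, 4930)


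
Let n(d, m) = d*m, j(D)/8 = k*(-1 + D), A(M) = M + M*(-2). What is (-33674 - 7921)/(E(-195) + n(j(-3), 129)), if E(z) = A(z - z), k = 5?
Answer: 2773/1376 ≈ 2.0153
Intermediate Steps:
A(M) = -M (A(M) = M - 2*M = -M)
E(z) = 0 (E(z) = -(z - z) = -1*0 = 0)
j(D) = -40 + 40*D (j(D) = 8*(5*(-1 + D)) = 8*(-5 + 5*D) = -40 + 40*D)
(-33674 - 7921)/(E(-195) + n(j(-3), 129)) = (-33674 - 7921)/(0 + (-40 + 40*(-3))*129) = -41595/(0 + (-40 - 120)*129) = -41595/(0 - 160*129) = -41595/(0 - 20640) = -41595/(-20640) = -41595*(-1/20640) = 2773/1376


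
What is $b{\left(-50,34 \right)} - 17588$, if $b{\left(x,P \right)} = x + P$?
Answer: $-17604$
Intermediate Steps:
$b{\left(x,P \right)} = P + x$
$b{\left(-50,34 \right)} - 17588 = \left(34 - 50\right) - 17588 = -16 - 17588 = -17604$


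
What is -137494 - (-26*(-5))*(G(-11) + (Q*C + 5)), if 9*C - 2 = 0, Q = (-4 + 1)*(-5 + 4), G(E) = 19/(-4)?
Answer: -825679/6 ≈ -1.3761e+5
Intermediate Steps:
G(E) = -19/4 (G(E) = 19*(-¼) = -19/4)
Q = 3 (Q = -3*(-1) = 3)
C = 2/9 (C = 2/9 + (⅑)*0 = 2/9 + 0 = 2/9 ≈ 0.22222)
-137494 - (-26*(-5))*(G(-11) + (Q*C + 5)) = -137494 - (-26*(-5))*(-19/4 + (3*(2/9) + 5)) = -137494 - 130*(-19/4 + (⅔ + 5)) = -137494 - 130*(-19/4 + 17/3) = -137494 - 130*11/12 = -137494 - 1*715/6 = -137494 - 715/6 = -825679/6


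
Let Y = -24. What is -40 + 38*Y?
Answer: -952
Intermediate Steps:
-40 + 38*Y = -40 + 38*(-24) = -40 - 912 = -952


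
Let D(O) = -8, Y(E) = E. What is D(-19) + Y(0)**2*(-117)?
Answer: -8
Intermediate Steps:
D(-19) + Y(0)**2*(-117) = -8 + 0**2*(-117) = -8 + 0*(-117) = -8 + 0 = -8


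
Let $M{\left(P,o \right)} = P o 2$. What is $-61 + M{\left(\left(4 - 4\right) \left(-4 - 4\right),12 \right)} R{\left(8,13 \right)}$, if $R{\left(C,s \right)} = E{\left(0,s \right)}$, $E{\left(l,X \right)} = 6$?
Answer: $-61$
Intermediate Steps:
$R{\left(C,s \right)} = 6$
$M{\left(P,o \right)} = 2 P o$
$-61 + M{\left(\left(4 - 4\right) \left(-4 - 4\right),12 \right)} R{\left(8,13 \right)} = -61 + 2 \left(4 - 4\right) \left(-4 - 4\right) 12 \cdot 6 = -61 + 2 \cdot 0 \left(-8\right) 12 \cdot 6 = -61 + 2 \cdot 0 \cdot 12 \cdot 6 = -61 + 0 \cdot 6 = -61 + 0 = -61$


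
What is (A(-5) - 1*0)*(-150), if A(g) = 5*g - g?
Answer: 3000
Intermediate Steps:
A(g) = 4*g
(A(-5) - 1*0)*(-150) = (4*(-5) - 1*0)*(-150) = (-20 + 0)*(-150) = -20*(-150) = 3000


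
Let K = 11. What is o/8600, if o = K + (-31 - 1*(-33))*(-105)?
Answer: -199/8600 ≈ -0.023140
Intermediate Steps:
o = -199 (o = 11 + (-31 - 1*(-33))*(-105) = 11 + (-31 + 33)*(-105) = 11 + 2*(-105) = 11 - 210 = -199)
o/8600 = -199/8600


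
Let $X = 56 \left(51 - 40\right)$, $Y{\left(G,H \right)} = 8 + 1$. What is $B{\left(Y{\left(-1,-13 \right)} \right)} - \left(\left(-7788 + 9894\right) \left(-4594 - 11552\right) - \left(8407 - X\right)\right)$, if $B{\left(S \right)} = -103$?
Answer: $34011164$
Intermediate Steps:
$Y{\left(G,H \right)} = 9$
$X = 616$ ($X = 56 \cdot 11 = 616$)
$B{\left(Y{\left(-1,-13 \right)} \right)} - \left(\left(-7788 + 9894\right) \left(-4594 - 11552\right) - \left(8407 - X\right)\right) = -103 - \left(\left(-7788 + 9894\right) \left(-4594 - 11552\right) - \left(8407 - 616\right)\right) = -103 - \left(2106 \left(-16146\right) - \left(8407 - 616\right)\right) = -103 - \left(-34003476 - 7791\right) = -103 - -34011267 = -103 + 34011267 = 34011164$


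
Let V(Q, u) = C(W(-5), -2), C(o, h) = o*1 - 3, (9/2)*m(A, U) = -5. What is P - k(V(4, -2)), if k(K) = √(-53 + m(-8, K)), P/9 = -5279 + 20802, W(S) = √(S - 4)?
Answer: 139707 - I*√487/3 ≈ 1.3971e+5 - 7.356*I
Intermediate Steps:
m(A, U) = -10/9 (m(A, U) = (2/9)*(-5) = -10/9)
W(S) = √(-4 + S)
C(o, h) = -3 + o (C(o, h) = o - 3 = -3 + o)
P = 139707 (P = 9*(-5279 + 20802) = 9*15523 = 139707)
V(Q, u) = -3 + 3*I (V(Q, u) = -3 + √(-4 - 5) = -3 + √(-9) = -3 + 3*I)
k(K) = I*√487/3 (k(K) = √(-53 - 10/9) = √(-487/9) = I*√487/3)
P - k(V(4, -2)) = 139707 - I*√487/3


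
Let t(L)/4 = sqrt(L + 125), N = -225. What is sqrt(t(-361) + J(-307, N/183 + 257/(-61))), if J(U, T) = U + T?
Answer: sqrt(-1162599 + 29768*I*sqrt(59))/61 ≈ 1.7299 + 17.76*I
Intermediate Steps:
J(U, T) = T + U
t(L) = 4*sqrt(125 + L) (t(L) = 4*sqrt(L + 125) = 4*sqrt(125 + L))
sqrt(t(-361) + J(-307, N/183 + 257/(-61))) = sqrt(4*sqrt(125 - 361) + ((-225/183 + 257/(-61)) - 307)) = sqrt(4*sqrt(-236) + ((-225*1/183 + 257*(-1/61)) - 307)) = sqrt(4*(2*I*sqrt(59)) + ((-75/61 - 257/61) - 307)) = sqrt(8*I*sqrt(59) + (-332/61 - 307)) = sqrt(8*I*sqrt(59) - 19059/61) = sqrt(-19059/61 + 8*I*sqrt(59))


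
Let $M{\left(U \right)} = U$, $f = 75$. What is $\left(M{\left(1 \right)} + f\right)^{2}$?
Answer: $5776$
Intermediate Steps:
$\left(M{\left(1 \right)} + f\right)^{2} = \left(1 + 75\right)^{2} = 76^{2} = 5776$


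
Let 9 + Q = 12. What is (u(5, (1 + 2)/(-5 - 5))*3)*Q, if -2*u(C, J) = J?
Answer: 27/20 ≈ 1.3500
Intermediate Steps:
u(C, J) = -J/2
Q = 3 (Q = -9 + 12 = 3)
(u(5, (1 + 2)/(-5 - 5))*3)*Q = (-(1 + 2)/(2*(-5 - 5))*3)*3 = (-3/(2*(-10))*3)*3 = (-3*(-1)/(2*10)*3)*3 = (-½*(-3/10)*3)*3 = ((3/20)*3)*3 = (9/20)*3 = 27/20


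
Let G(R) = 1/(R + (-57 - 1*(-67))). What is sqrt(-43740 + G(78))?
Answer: I*sqrt(84680618)/44 ≈ 209.14*I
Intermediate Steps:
G(R) = 1/(10 + R) (G(R) = 1/(R + (-57 + 67)) = 1/(R + 10) = 1/(10 + R))
sqrt(-43740 + G(78)) = sqrt(-43740 + 1/(10 + 78)) = sqrt(-43740 + 1/88) = sqrt(-3849119/88) = I*sqrt(84680618)/44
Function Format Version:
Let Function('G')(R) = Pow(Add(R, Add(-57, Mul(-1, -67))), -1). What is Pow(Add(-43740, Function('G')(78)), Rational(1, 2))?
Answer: Mul(Rational(1, 44), I, Pow(84680618, Rational(1, 2))) ≈ Mul(209.14, I)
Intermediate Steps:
Function('G')(R) = Pow(Add(10, R), -1) (Function('G')(R) = Pow(Add(R, Add(-57, 67)), -1) = Pow(Add(R, 10), -1) = Pow(Add(10, R), -1))
Pow(Add(-43740, Function('G')(78)), Rational(1, 2)) = Pow(Add(-43740, Pow(Add(10, 78), -1)), Rational(1, 2)) = Pow(Add(-43740, Pow(88, -1)), Rational(1, 2)) = Pow(Add(-43740, Rational(1, 88)), Rational(1, 2)) = Pow(Rational(-3849119, 88), Rational(1, 2)) = Mul(Rational(1, 44), I, Pow(84680618, Rational(1, 2)))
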